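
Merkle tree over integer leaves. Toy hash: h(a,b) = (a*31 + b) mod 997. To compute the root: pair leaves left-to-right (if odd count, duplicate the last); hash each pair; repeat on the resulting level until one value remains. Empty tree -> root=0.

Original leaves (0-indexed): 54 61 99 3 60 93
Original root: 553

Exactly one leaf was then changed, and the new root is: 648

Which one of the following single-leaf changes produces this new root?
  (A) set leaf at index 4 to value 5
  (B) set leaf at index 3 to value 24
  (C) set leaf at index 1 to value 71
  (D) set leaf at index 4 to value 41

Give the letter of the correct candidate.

Answer: D

Derivation:
Original leaves: [54, 61, 99, 3, 60, 93]
Target new root: 648
Try each candidate change and compute the resulting root:
Candidate A: set leaf[4] = 5 -> leaves = [54, 61, 99, 3, 5, 93]
  L0: [54, 61, 99, 3, 5, 93]
  L1: h(54,61)=(54*31+61)%997=738 h(99,3)=(99*31+3)%997=81 h(5,93)=(5*31+93)%997=248 -> [738, 81, 248]
  L2: h(738,81)=(738*31+81)%997=28 h(248,248)=(248*31+248)%997=957 -> [28, 957]
  L3: h(28,957)=(28*31+957)%997=828 -> [828]
  root = 828 != target 648
Candidate B: set leaf[3] = 24 -> leaves = [54, 61, 99, 24, 60, 93]
  L0: [54, 61, 99, 24, 60, 93]
  L1: h(54,61)=(54*31+61)%997=738 h(99,24)=(99*31+24)%997=102 h(60,93)=(60*31+93)%997=956 -> [738, 102, 956]
  L2: h(738,102)=(738*31+102)%997=49 h(956,956)=(956*31+956)%997=682 -> [49, 682]
  L3: h(49,682)=(49*31+682)%997=207 -> [207]
  root = 207 != target 648
Candidate C: set leaf[1] = 71 -> leaves = [54, 71, 99, 3, 60, 93]
  L0: [54, 71, 99, 3, 60, 93]
  L1: h(54,71)=(54*31+71)%997=748 h(99,3)=(99*31+3)%997=81 h(60,93)=(60*31+93)%997=956 -> [748, 81, 956]
  L2: h(748,81)=(748*31+81)%997=338 h(956,956)=(956*31+956)%997=682 -> [338, 682]
  L3: h(338,682)=(338*31+682)%997=193 -> [193]
  root = 193 != target 648
Candidate D: set leaf[4] = 41 -> leaves = [54, 61, 99, 3, 41, 93]
  L0: [54, 61, 99, 3, 41, 93]
  L1: h(54,61)=(54*31+61)%997=738 h(99,3)=(99*31+3)%997=81 h(41,93)=(41*31+93)%997=367 -> [738, 81, 367]
  L2: h(738,81)=(738*31+81)%997=28 h(367,367)=(367*31+367)%997=777 -> [28, 777]
  L3: h(28,777)=(28*31+777)%997=648 -> [648]
  root = 648 == target 648  ** MATCH **
Candidate D produces the target root.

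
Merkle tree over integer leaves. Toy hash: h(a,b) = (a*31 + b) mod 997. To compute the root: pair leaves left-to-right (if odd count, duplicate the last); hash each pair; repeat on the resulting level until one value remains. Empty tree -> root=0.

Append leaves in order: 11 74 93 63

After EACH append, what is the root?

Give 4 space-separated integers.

After append 11 (leaves=[11]):
  L0: [11]
  root=11
After append 74 (leaves=[11, 74]):
  L0: [11, 74]
  L1: h(11,74)=(11*31+74)%997=415 -> [415]
  root=415
After append 93 (leaves=[11, 74, 93]):
  L0: [11, 74, 93]
  L1: h(11,74)=(11*31+74)%997=415 h(93,93)=(93*31+93)%997=982 -> [415, 982]
  L2: h(415,982)=(415*31+982)%997=886 -> [886]
  root=886
After append 63 (leaves=[11, 74, 93, 63]):
  L0: [11, 74, 93, 63]
  L1: h(11,74)=(11*31+74)%997=415 h(93,63)=(93*31+63)%997=952 -> [415, 952]
  L2: h(415,952)=(415*31+952)%997=856 -> [856]
  root=856

Answer: 11 415 886 856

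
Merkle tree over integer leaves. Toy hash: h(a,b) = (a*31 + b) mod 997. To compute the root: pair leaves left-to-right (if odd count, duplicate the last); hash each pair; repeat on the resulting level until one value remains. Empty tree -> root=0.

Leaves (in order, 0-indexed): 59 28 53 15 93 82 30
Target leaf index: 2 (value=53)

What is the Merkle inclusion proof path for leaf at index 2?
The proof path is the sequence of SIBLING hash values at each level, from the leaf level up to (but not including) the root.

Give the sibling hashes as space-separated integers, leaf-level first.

Answer: 15 860 154

Derivation:
L0 (leaves): [59, 28, 53, 15, 93, 82, 30], target index=2
L1: h(59,28)=(59*31+28)%997=860 [pair 0] h(53,15)=(53*31+15)%997=661 [pair 1] h(93,82)=(93*31+82)%997=971 [pair 2] h(30,30)=(30*31+30)%997=960 [pair 3] -> [860, 661, 971, 960]
  Sibling for proof at L0: 15
L2: h(860,661)=(860*31+661)%997=402 [pair 0] h(971,960)=(971*31+960)%997=154 [pair 1] -> [402, 154]
  Sibling for proof at L1: 860
L3: h(402,154)=(402*31+154)%997=652 [pair 0] -> [652]
  Sibling for proof at L2: 154
Root: 652
Proof path (sibling hashes from leaf to root): [15, 860, 154]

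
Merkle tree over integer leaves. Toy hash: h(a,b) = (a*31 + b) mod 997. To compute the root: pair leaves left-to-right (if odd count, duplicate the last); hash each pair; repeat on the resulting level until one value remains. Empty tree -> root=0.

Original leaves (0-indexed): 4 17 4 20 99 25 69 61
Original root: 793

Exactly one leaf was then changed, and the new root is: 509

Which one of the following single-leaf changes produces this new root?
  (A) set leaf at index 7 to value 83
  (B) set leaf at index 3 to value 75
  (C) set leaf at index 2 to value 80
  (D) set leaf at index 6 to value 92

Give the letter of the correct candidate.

Answer: D

Derivation:
Original leaves: [4, 17, 4, 20, 99, 25, 69, 61]
Target new root: 509
Try each candidate change and compute the resulting root:
Candidate A: set leaf[7] = 83 -> leaves = [4, 17, 4, 20, 99, 25, 69, 83]
  L0: [4, 17, 4, 20, 99, 25, 69, 83]
  L1: h(4,17)=(4*31+17)%997=141 h(4,20)=(4*31+20)%997=144 h(99,25)=(99*31+25)%997=103 h(69,83)=(69*31+83)%997=228 -> [141, 144, 103, 228]
  L2: h(141,144)=(141*31+144)%997=527 h(103,228)=(103*31+228)%997=430 -> [527, 430]
  L3: h(527,430)=(527*31+430)%997=815 -> [815]
  root = 815 != target 509
Candidate B: set leaf[3] = 75 -> leaves = [4, 17, 4, 75, 99, 25, 69, 61]
  L0: [4, 17, 4, 75, 99, 25, 69, 61]
  L1: h(4,17)=(4*31+17)%997=141 h(4,75)=(4*31+75)%997=199 h(99,25)=(99*31+25)%997=103 h(69,61)=(69*31+61)%997=206 -> [141, 199, 103, 206]
  L2: h(141,199)=(141*31+199)%997=582 h(103,206)=(103*31+206)%997=408 -> [582, 408]
  L3: h(582,408)=(582*31+408)%997=504 -> [504]
  root = 504 != target 509
Candidate C: set leaf[2] = 80 -> leaves = [4, 17, 80, 20, 99, 25, 69, 61]
  L0: [4, 17, 80, 20, 99, 25, 69, 61]
  L1: h(4,17)=(4*31+17)%997=141 h(80,20)=(80*31+20)%997=506 h(99,25)=(99*31+25)%997=103 h(69,61)=(69*31+61)%997=206 -> [141, 506, 103, 206]
  L2: h(141,506)=(141*31+506)%997=889 h(103,206)=(103*31+206)%997=408 -> [889, 408]
  L3: h(889,408)=(889*31+408)%997=51 -> [51]
  root = 51 != target 509
Candidate D: set leaf[6] = 92 -> leaves = [4, 17, 4, 20, 99, 25, 92, 61]
  L0: [4, 17, 4, 20, 99, 25, 92, 61]
  L1: h(4,17)=(4*31+17)%997=141 h(4,20)=(4*31+20)%997=144 h(99,25)=(99*31+25)%997=103 h(92,61)=(92*31+61)%997=919 -> [141, 144, 103, 919]
  L2: h(141,144)=(141*31+144)%997=527 h(103,919)=(103*31+919)%997=124 -> [527, 124]
  L3: h(527,124)=(527*31+124)%997=509 -> [509]
  root = 509 == target 509  ** MATCH **
Candidate D produces the target root.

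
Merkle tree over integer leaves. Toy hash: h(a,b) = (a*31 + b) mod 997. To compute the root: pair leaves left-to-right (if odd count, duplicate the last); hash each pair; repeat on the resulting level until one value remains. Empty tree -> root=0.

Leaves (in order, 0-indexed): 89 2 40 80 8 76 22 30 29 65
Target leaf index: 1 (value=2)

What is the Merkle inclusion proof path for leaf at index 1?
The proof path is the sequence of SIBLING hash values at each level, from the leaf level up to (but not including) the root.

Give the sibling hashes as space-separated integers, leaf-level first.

L0 (leaves): [89, 2, 40, 80, 8, 76, 22, 30, 29, 65], target index=1
L1: h(89,2)=(89*31+2)%997=767 [pair 0] h(40,80)=(40*31+80)%997=323 [pair 1] h(8,76)=(8*31+76)%997=324 [pair 2] h(22,30)=(22*31+30)%997=712 [pair 3] h(29,65)=(29*31+65)%997=964 [pair 4] -> [767, 323, 324, 712, 964]
  Sibling for proof at L0: 89
L2: h(767,323)=(767*31+323)%997=172 [pair 0] h(324,712)=(324*31+712)%997=786 [pair 1] h(964,964)=(964*31+964)%997=938 [pair 2] -> [172, 786, 938]
  Sibling for proof at L1: 323
L3: h(172,786)=(172*31+786)%997=136 [pair 0] h(938,938)=(938*31+938)%997=106 [pair 1] -> [136, 106]
  Sibling for proof at L2: 786
L4: h(136,106)=(136*31+106)%997=334 [pair 0] -> [334]
  Sibling for proof at L3: 106
Root: 334
Proof path (sibling hashes from leaf to root): [89, 323, 786, 106]

Answer: 89 323 786 106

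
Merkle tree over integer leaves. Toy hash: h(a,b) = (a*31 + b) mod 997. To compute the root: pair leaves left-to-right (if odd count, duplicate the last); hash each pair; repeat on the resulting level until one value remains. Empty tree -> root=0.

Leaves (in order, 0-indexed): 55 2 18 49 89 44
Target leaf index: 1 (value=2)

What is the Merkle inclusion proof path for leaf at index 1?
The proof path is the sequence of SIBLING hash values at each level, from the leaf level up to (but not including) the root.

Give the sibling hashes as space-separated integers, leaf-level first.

Answer: 55 607 963

Derivation:
L0 (leaves): [55, 2, 18, 49, 89, 44], target index=1
L1: h(55,2)=(55*31+2)%997=710 [pair 0] h(18,49)=(18*31+49)%997=607 [pair 1] h(89,44)=(89*31+44)%997=809 [pair 2] -> [710, 607, 809]
  Sibling for proof at L0: 55
L2: h(710,607)=(710*31+607)%997=683 [pair 0] h(809,809)=(809*31+809)%997=963 [pair 1] -> [683, 963]
  Sibling for proof at L1: 607
L3: h(683,963)=(683*31+963)%997=202 [pair 0] -> [202]
  Sibling for proof at L2: 963
Root: 202
Proof path (sibling hashes from leaf to root): [55, 607, 963]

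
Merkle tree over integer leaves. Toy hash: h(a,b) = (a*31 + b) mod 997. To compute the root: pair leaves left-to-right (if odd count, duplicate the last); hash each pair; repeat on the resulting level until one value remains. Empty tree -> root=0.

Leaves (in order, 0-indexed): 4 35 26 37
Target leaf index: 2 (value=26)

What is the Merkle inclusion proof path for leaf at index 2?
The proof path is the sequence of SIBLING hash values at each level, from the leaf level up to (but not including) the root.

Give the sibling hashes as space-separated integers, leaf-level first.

L0 (leaves): [4, 35, 26, 37], target index=2
L1: h(4,35)=(4*31+35)%997=159 [pair 0] h(26,37)=(26*31+37)%997=843 [pair 1] -> [159, 843]
  Sibling for proof at L0: 37
L2: h(159,843)=(159*31+843)%997=787 [pair 0] -> [787]
  Sibling for proof at L1: 159
Root: 787
Proof path (sibling hashes from leaf to root): [37, 159]

Answer: 37 159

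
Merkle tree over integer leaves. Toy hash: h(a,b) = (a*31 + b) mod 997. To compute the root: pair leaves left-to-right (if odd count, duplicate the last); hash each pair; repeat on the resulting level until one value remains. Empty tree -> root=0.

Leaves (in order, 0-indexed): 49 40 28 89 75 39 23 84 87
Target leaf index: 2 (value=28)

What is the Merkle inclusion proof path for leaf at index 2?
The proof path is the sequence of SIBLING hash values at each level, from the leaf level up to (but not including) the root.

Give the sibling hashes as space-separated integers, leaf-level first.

L0 (leaves): [49, 40, 28, 89, 75, 39, 23, 84, 87], target index=2
L1: h(49,40)=(49*31+40)%997=562 [pair 0] h(28,89)=(28*31+89)%997=957 [pair 1] h(75,39)=(75*31+39)%997=370 [pair 2] h(23,84)=(23*31+84)%997=797 [pair 3] h(87,87)=(87*31+87)%997=790 [pair 4] -> [562, 957, 370, 797, 790]
  Sibling for proof at L0: 89
L2: h(562,957)=(562*31+957)%997=433 [pair 0] h(370,797)=(370*31+797)%997=303 [pair 1] h(790,790)=(790*31+790)%997=355 [pair 2] -> [433, 303, 355]
  Sibling for proof at L1: 562
L3: h(433,303)=(433*31+303)%997=765 [pair 0] h(355,355)=(355*31+355)%997=393 [pair 1] -> [765, 393]
  Sibling for proof at L2: 303
L4: h(765,393)=(765*31+393)%997=180 [pair 0] -> [180]
  Sibling for proof at L3: 393
Root: 180
Proof path (sibling hashes from leaf to root): [89, 562, 303, 393]

Answer: 89 562 303 393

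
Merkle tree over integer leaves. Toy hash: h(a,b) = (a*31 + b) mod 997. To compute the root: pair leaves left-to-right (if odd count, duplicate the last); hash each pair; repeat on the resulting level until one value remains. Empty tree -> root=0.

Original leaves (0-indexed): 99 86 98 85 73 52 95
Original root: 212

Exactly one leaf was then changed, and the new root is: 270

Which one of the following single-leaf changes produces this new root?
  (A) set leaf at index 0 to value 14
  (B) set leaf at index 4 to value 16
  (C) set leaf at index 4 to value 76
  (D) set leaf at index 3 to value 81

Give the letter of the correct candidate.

Answer: B

Derivation:
Original leaves: [99, 86, 98, 85, 73, 52, 95]
Target new root: 270
Try each candidate change and compute the resulting root:
Candidate A: set leaf[0] = 14 -> leaves = [14, 86, 98, 85, 73, 52, 95]
  L0: [14, 86, 98, 85, 73, 52, 95]
  L1: h(14,86)=(14*31+86)%997=520 h(98,85)=(98*31+85)%997=132 h(73,52)=(73*31+52)%997=321 h(95,95)=(95*31+95)%997=49 -> [520, 132, 321, 49]
  L2: h(520,132)=(520*31+132)%997=300 h(321,49)=(321*31+49)%997=30 -> [300, 30]
  L3: h(300,30)=(300*31+30)%997=357 -> [357]
  root = 357 != target 270
Candidate B: set leaf[4] = 16 -> leaves = [99, 86, 98, 85, 16, 52, 95]
  L0: [99, 86, 98, 85, 16, 52, 95]
  L1: h(99,86)=(99*31+86)%997=164 h(98,85)=(98*31+85)%997=132 h(16,52)=(16*31+52)%997=548 h(95,95)=(95*31+95)%997=49 -> [164, 132, 548, 49]
  L2: h(164,132)=(164*31+132)%997=231 h(548,49)=(548*31+49)%997=88 -> [231, 88]
  L3: h(231,88)=(231*31+88)%997=270 -> [270]
  root = 270 == target 270  ** MATCH **
Candidate C: set leaf[4] = 76 -> leaves = [99, 86, 98, 85, 76, 52, 95]
  L0: [99, 86, 98, 85, 76, 52, 95]
  L1: h(99,86)=(99*31+86)%997=164 h(98,85)=(98*31+85)%997=132 h(76,52)=(76*31+52)%997=414 h(95,95)=(95*31+95)%997=49 -> [164, 132, 414, 49]
  L2: h(164,132)=(164*31+132)%997=231 h(414,49)=(414*31+49)%997=919 -> [231, 919]
  L3: h(231,919)=(231*31+919)%997=104 -> [104]
  root = 104 != target 270
Candidate D: set leaf[3] = 81 -> leaves = [99, 86, 98, 81, 73, 52, 95]
  L0: [99, 86, 98, 81, 73, 52, 95]
  L1: h(99,86)=(99*31+86)%997=164 h(98,81)=(98*31+81)%997=128 h(73,52)=(73*31+52)%997=321 h(95,95)=(95*31+95)%997=49 -> [164, 128, 321, 49]
  L2: h(164,128)=(164*31+128)%997=227 h(321,49)=(321*31+49)%997=30 -> [227, 30]
  L3: h(227,30)=(227*31+30)%997=88 -> [88]
  root = 88 != target 270
Candidate B produces the target root.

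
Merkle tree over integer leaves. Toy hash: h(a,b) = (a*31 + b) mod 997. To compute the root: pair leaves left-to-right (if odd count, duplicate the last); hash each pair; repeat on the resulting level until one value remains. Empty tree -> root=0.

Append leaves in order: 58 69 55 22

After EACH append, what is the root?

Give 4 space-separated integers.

After append 58 (leaves=[58]):
  L0: [58]
  root=58
After append 69 (leaves=[58, 69]):
  L0: [58, 69]
  L1: h(58,69)=(58*31+69)%997=870 -> [870]
  root=870
After append 55 (leaves=[58, 69, 55]):
  L0: [58, 69, 55]
  L1: h(58,69)=(58*31+69)%997=870 h(55,55)=(55*31+55)%997=763 -> [870, 763]
  L2: h(870,763)=(870*31+763)%997=814 -> [814]
  root=814
After append 22 (leaves=[58, 69, 55, 22]):
  L0: [58, 69, 55, 22]
  L1: h(58,69)=(58*31+69)%997=870 h(55,22)=(55*31+22)%997=730 -> [870, 730]
  L2: h(870,730)=(870*31+730)%997=781 -> [781]
  root=781

Answer: 58 870 814 781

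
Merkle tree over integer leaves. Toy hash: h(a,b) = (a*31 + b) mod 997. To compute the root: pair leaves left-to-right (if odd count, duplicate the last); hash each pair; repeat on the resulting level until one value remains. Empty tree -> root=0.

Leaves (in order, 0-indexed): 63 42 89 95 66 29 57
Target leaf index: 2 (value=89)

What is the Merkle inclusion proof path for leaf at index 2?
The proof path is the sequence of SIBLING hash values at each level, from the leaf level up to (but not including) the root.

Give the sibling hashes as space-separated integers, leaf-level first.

L0 (leaves): [63, 42, 89, 95, 66, 29, 57], target index=2
L1: h(63,42)=(63*31+42)%997=1 [pair 0] h(89,95)=(89*31+95)%997=860 [pair 1] h(66,29)=(66*31+29)%997=81 [pair 2] h(57,57)=(57*31+57)%997=827 [pair 3] -> [1, 860, 81, 827]
  Sibling for proof at L0: 95
L2: h(1,860)=(1*31+860)%997=891 [pair 0] h(81,827)=(81*31+827)%997=347 [pair 1] -> [891, 347]
  Sibling for proof at L1: 1
L3: h(891,347)=(891*31+347)%997=52 [pair 0] -> [52]
  Sibling for proof at L2: 347
Root: 52
Proof path (sibling hashes from leaf to root): [95, 1, 347]

Answer: 95 1 347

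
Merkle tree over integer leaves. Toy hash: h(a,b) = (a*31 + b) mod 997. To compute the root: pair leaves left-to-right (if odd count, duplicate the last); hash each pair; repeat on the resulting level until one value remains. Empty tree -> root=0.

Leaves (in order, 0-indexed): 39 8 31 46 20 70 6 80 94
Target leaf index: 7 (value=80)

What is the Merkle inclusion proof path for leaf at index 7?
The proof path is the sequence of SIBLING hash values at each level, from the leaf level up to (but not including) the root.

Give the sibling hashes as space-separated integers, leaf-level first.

L0 (leaves): [39, 8, 31, 46, 20, 70, 6, 80, 94], target index=7
L1: h(39,8)=(39*31+8)%997=220 [pair 0] h(31,46)=(31*31+46)%997=10 [pair 1] h(20,70)=(20*31+70)%997=690 [pair 2] h(6,80)=(6*31+80)%997=266 [pair 3] h(94,94)=(94*31+94)%997=17 [pair 4] -> [220, 10, 690, 266, 17]
  Sibling for proof at L0: 6
L2: h(220,10)=(220*31+10)%997=848 [pair 0] h(690,266)=(690*31+266)%997=719 [pair 1] h(17,17)=(17*31+17)%997=544 [pair 2] -> [848, 719, 544]
  Sibling for proof at L1: 690
L3: h(848,719)=(848*31+719)%997=88 [pair 0] h(544,544)=(544*31+544)%997=459 [pair 1] -> [88, 459]
  Sibling for proof at L2: 848
L4: h(88,459)=(88*31+459)%997=196 [pair 0] -> [196]
  Sibling for proof at L3: 459
Root: 196
Proof path (sibling hashes from leaf to root): [6, 690, 848, 459]

Answer: 6 690 848 459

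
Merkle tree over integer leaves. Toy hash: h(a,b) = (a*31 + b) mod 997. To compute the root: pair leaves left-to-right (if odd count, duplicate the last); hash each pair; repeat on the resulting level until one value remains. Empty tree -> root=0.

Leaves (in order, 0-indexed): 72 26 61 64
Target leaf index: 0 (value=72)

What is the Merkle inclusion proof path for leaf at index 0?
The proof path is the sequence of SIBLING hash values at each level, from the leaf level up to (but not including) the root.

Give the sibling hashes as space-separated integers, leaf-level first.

Answer: 26 958

Derivation:
L0 (leaves): [72, 26, 61, 64], target index=0
L1: h(72,26)=(72*31+26)%997=264 [pair 0] h(61,64)=(61*31+64)%997=958 [pair 1] -> [264, 958]
  Sibling for proof at L0: 26
L2: h(264,958)=(264*31+958)%997=169 [pair 0] -> [169]
  Sibling for proof at L1: 958
Root: 169
Proof path (sibling hashes from leaf to root): [26, 958]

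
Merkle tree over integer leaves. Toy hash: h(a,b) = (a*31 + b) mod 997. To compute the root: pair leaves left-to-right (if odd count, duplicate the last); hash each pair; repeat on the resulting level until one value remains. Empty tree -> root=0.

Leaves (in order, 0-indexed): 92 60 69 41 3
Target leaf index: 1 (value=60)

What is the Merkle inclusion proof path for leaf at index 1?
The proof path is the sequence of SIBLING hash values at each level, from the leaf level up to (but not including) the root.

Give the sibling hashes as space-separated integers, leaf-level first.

Answer: 92 186 81

Derivation:
L0 (leaves): [92, 60, 69, 41, 3], target index=1
L1: h(92,60)=(92*31+60)%997=918 [pair 0] h(69,41)=(69*31+41)%997=186 [pair 1] h(3,3)=(3*31+3)%997=96 [pair 2] -> [918, 186, 96]
  Sibling for proof at L0: 92
L2: h(918,186)=(918*31+186)%997=728 [pair 0] h(96,96)=(96*31+96)%997=81 [pair 1] -> [728, 81]
  Sibling for proof at L1: 186
L3: h(728,81)=(728*31+81)%997=715 [pair 0] -> [715]
  Sibling for proof at L2: 81
Root: 715
Proof path (sibling hashes from leaf to root): [92, 186, 81]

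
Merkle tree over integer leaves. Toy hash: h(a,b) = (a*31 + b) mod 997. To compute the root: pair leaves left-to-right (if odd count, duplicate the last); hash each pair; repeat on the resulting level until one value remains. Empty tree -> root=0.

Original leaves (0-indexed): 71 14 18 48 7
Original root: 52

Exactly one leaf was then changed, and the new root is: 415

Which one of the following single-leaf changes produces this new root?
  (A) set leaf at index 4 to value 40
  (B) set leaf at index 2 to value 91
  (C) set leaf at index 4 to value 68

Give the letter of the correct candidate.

Original leaves: [71, 14, 18, 48, 7]
Target new root: 415
Try each candidate change and compute the resulting root:
Candidate A: set leaf[4] = 40 -> leaves = [71, 14, 18, 48, 40]
  L0: [71, 14, 18, 48, 40]
  L1: h(71,14)=(71*31+14)%997=221 h(18,48)=(18*31+48)%997=606 h(40,40)=(40*31+40)%997=283 -> [221, 606, 283]
  L2: h(221,606)=(221*31+606)%997=478 h(283,283)=(283*31+283)%997=83 -> [478, 83]
  L3: h(478,83)=(478*31+83)%997=943 -> [943]
  root = 943 != target 415
Candidate B: set leaf[2] = 91 -> leaves = [71, 14, 91, 48, 7]
  L0: [71, 14, 91, 48, 7]
  L1: h(71,14)=(71*31+14)%997=221 h(91,48)=(91*31+48)%997=875 h(7,7)=(7*31+7)%997=224 -> [221, 875, 224]
  L2: h(221,875)=(221*31+875)%997=747 h(224,224)=(224*31+224)%997=189 -> [747, 189]
  L3: h(747,189)=(747*31+189)%997=415 -> [415]
  root = 415 == target 415  ** MATCH **
Candidate C: set leaf[4] = 68 -> leaves = [71, 14, 18, 48, 68]
  L0: [71, 14, 18, 48, 68]
  L1: h(71,14)=(71*31+14)%997=221 h(18,48)=(18*31+48)%997=606 h(68,68)=(68*31+68)%997=182 -> [221, 606, 182]
  L2: h(221,606)=(221*31+606)%997=478 h(182,182)=(182*31+182)%997=839 -> [478, 839]
  L3: h(478,839)=(478*31+839)%997=702 -> [702]
  root = 702 != target 415
Candidate B produces the target root.

Answer: B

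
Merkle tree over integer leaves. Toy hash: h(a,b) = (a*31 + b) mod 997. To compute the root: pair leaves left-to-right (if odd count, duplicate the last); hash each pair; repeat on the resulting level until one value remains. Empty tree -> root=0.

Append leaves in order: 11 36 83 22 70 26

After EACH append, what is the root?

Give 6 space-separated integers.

After append 11 (leaves=[11]):
  L0: [11]
  root=11
After append 36 (leaves=[11, 36]):
  L0: [11, 36]
  L1: h(11,36)=(11*31+36)%997=377 -> [377]
  root=377
After append 83 (leaves=[11, 36, 83]):
  L0: [11, 36, 83]
  L1: h(11,36)=(11*31+36)%997=377 h(83,83)=(83*31+83)%997=662 -> [377, 662]
  L2: h(377,662)=(377*31+662)%997=385 -> [385]
  root=385
After append 22 (leaves=[11, 36, 83, 22]):
  L0: [11, 36, 83, 22]
  L1: h(11,36)=(11*31+36)%997=377 h(83,22)=(83*31+22)%997=601 -> [377, 601]
  L2: h(377,601)=(377*31+601)%997=324 -> [324]
  root=324
After append 70 (leaves=[11, 36, 83, 22, 70]):
  L0: [11, 36, 83, 22, 70]
  L1: h(11,36)=(11*31+36)%997=377 h(83,22)=(83*31+22)%997=601 h(70,70)=(70*31+70)%997=246 -> [377, 601, 246]
  L2: h(377,601)=(377*31+601)%997=324 h(246,246)=(246*31+246)%997=893 -> [324, 893]
  L3: h(324,893)=(324*31+893)%997=967 -> [967]
  root=967
After append 26 (leaves=[11, 36, 83, 22, 70, 26]):
  L0: [11, 36, 83, 22, 70, 26]
  L1: h(11,36)=(11*31+36)%997=377 h(83,22)=(83*31+22)%997=601 h(70,26)=(70*31+26)%997=202 -> [377, 601, 202]
  L2: h(377,601)=(377*31+601)%997=324 h(202,202)=(202*31+202)%997=482 -> [324, 482]
  L3: h(324,482)=(324*31+482)%997=556 -> [556]
  root=556

Answer: 11 377 385 324 967 556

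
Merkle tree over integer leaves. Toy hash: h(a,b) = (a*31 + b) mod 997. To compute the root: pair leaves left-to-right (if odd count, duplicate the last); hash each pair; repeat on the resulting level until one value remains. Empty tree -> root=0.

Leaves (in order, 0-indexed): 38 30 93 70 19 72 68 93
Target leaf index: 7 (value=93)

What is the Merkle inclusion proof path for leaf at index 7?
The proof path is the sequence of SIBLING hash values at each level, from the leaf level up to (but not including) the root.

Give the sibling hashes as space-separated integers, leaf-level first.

L0 (leaves): [38, 30, 93, 70, 19, 72, 68, 93], target index=7
L1: h(38,30)=(38*31+30)%997=211 [pair 0] h(93,70)=(93*31+70)%997=959 [pair 1] h(19,72)=(19*31+72)%997=661 [pair 2] h(68,93)=(68*31+93)%997=207 [pair 3] -> [211, 959, 661, 207]
  Sibling for proof at L0: 68
L2: h(211,959)=(211*31+959)%997=521 [pair 0] h(661,207)=(661*31+207)%997=758 [pair 1] -> [521, 758]
  Sibling for proof at L1: 661
L3: h(521,758)=(521*31+758)%997=957 [pair 0] -> [957]
  Sibling for proof at L2: 521
Root: 957
Proof path (sibling hashes from leaf to root): [68, 661, 521]

Answer: 68 661 521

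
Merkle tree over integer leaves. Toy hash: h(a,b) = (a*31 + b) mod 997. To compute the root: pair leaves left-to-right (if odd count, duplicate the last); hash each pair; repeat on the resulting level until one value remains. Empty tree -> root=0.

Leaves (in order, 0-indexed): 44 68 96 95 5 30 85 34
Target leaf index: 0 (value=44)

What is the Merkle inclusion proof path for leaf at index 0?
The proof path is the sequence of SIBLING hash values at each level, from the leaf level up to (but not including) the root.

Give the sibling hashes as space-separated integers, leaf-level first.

Answer: 68 80 428

Derivation:
L0 (leaves): [44, 68, 96, 95, 5, 30, 85, 34], target index=0
L1: h(44,68)=(44*31+68)%997=435 [pair 0] h(96,95)=(96*31+95)%997=80 [pair 1] h(5,30)=(5*31+30)%997=185 [pair 2] h(85,34)=(85*31+34)%997=675 [pair 3] -> [435, 80, 185, 675]
  Sibling for proof at L0: 68
L2: h(435,80)=(435*31+80)%997=604 [pair 0] h(185,675)=(185*31+675)%997=428 [pair 1] -> [604, 428]
  Sibling for proof at L1: 80
L3: h(604,428)=(604*31+428)%997=209 [pair 0] -> [209]
  Sibling for proof at L2: 428
Root: 209
Proof path (sibling hashes from leaf to root): [68, 80, 428]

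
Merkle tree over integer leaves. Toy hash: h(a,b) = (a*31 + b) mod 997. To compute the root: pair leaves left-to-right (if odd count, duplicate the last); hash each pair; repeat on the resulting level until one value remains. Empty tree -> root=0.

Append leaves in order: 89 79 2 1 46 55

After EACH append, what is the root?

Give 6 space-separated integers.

After append 89 (leaves=[89]):
  L0: [89]
  root=89
After append 79 (leaves=[89, 79]):
  L0: [89, 79]
  L1: h(89,79)=(89*31+79)%997=844 -> [844]
  root=844
After append 2 (leaves=[89, 79, 2]):
  L0: [89, 79, 2]
  L1: h(89,79)=(89*31+79)%997=844 h(2,2)=(2*31+2)%997=64 -> [844, 64]
  L2: h(844,64)=(844*31+64)%997=306 -> [306]
  root=306
After append 1 (leaves=[89, 79, 2, 1]):
  L0: [89, 79, 2, 1]
  L1: h(89,79)=(89*31+79)%997=844 h(2,1)=(2*31+1)%997=63 -> [844, 63]
  L2: h(844,63)=(844*31+63)%997=305 -> [305]
  root=305
After append 46 (leaves=[89, 79, 2, 1, 46]):
  L0: [89, 79, 2, 1, 46]
  L1: h(89,79)=(89*31+79)%997=844 h(2,1)=(2*31+1)%997=63 h(46,46)=(46*31+46)%997=475 -> [844, 63, 475]
  L2: h(844,63)=(844*31+63)%997=305 h(475,475)=(475*31+475)%997=245 -> [305, 245]
  L3: h(305,245)=(305*31+245)%997=727 -> [727]
  root=727
After append 55 (leaves=[89, 79, 2, 1, 46, 55]):
  L0: [89, 79, 2, 1, 46, 55]
  L1: h(89,79)=(89*31+79)%997=844 h(2,1)=(2*31+1)%997=63 h(46,55)=(46*31+55)%997=484 -> [844, 63, 484]
  L2: h(844,63)=(844*31+63)%997=305 h(484,484)=(484*31+484)%997=533 -> [305, 533]
  L3: h(305,533)=(305*31+533)%997=18 -> [18]
  root=18

Answer: 89 844 306 305 727 18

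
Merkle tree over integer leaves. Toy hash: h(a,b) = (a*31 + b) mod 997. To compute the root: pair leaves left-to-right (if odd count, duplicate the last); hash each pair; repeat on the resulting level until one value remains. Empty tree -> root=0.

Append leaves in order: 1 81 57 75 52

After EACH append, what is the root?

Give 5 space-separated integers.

Answer: 1 112 311 329 636

Derivation:
After append 1 (leaves=[1]):
  L0: [1]
  root=1
After append 81 (leaves=[1, 81]):
  L0: [1, 81]
  L1: h(1,81)=(1*31+81)%997=112 -> [112]
  root=112
After append 57 (leaves=[1, 81, 57]):
  L0: [1, 81, 57]
  L1: h(1,81)=(1*31+81)%997=112 h(57,57)=(57*31+57)%997=827 -> [112, 827]
  L2: h(112,827)=(112*31+827)%997=311 -> [311]
  root=311
After append 75 (leaves=[1, 81, 57, 75]):
  L0: [1, 81, 57, 75]
  L1: h(1,81)=(1*31+81)%997=112 h(57,75)=(57*31+75)%997=845 -> [112, 845]
  L2: h(112,845)=(112*31+845)%997=329 -> [329]
  root=329
After append 52 (leaves=[1, 81, 57, 75, 52]):
  L0: [1, 81, 57, 75, 52]
  L1: h(1,81)=(1*31+81)%997=112 h(57,75)=(57*31+75)%997=845 h(52,52)=(52*31+52)%997=667 -> [112, 845, 667]
  L2: h(112,845)=(112*31+845)%997=329 h(667,667)=(667*31+667)%997=407 -> [329, 407]
  L3: h(329,407)=(329*31+407)%997=636 -> [636]
  root=636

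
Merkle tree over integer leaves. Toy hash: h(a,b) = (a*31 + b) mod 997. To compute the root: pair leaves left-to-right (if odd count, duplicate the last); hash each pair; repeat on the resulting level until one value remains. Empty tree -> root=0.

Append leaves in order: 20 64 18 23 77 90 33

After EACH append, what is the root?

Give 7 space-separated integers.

Answer: 20 684 843 848 451 867 443

Derivation:
After append 20 (leaves=[20]):
  L0: [20]
  root=20
After append 64 (leaves=[20, 64]):
  L0: [20, 64]
  L1: h(20,64)=(20*31+64)%997=684 -> [684]
  root=684
After append 18 (leaves=[20, 64, 18]):
  L0: [20, 64, 18]
  L1: h(20,64)=(20*31+64)%997=684 h(18,18)=(18*31+18)%997=576 -> [684, 576]
  L2: h(684,576)=(684*31+576)%997=843 -> [843]
  root=843
After append 23 (leaves=[20, 64, 18, 23]):
  L0: [20, 64, 18, 23]
  L1: h(20,64)=(20*31+64)%997=684 h(18,23)=(18*31+23)%997=581 -> [684, 581]
  L2: h(684,581)=(684*31+581)%997=848 -> [848]
  root=848
After append 77 (leaves=[20, 64, 18, 23, 77]):
  L0: [20, 64, 18, 23, 77]
  L1: h(20,64)=(20*31+64)%997=684 h(18,23)=(18*31+23)%997=581 h(77,77)=(77*31+77)%997=470 -> [684, 581, 470]
  L2: h(684,581)=(684*31+581)%997=848 h(470,470)=(470*31+470)%997=85 -> [848, 85]
  L3: h(848,85)=(848*31+85)%997=451 -> [451]
  root=451
After append 90 (leaves=[20, 64, 18, 23, 77, 90]):
  L0: [20, 64, 18, 23, 77, 90]
  L1: h(20,64)=(20*31+64)%997=684 h(18,23)=(18*31+23)%997=581 h(77,90)=(77*31+90)%997=483 -> [684, 581, 483]
  L2: h(684,581)=(684*31+581)%997=848 h(483,483)=(483*31+483)%997=501 -> [848, 501]
  L3: h(848,501)=(848*31+501)%997=867 -> [867]
  root=867
After append 33 (leaves=[20, 64, 18, 23, 77, 90, 33]):
  L0: [20, 64, 18, 23, 77, 90, 33]
  L1: h(20,64)=(20*31+64)%997=684 h(18,23)=(18*31+23)%997=581 h(77,90)=(77*31+90)%997=483 h(33,33)=(33*31+33)%997=59 -> [684, 581, 483, 59]
  L2: h(684,581)=(684*31+581)%997=848 h(483,59)=(483*31+59)%997=77 -> [848, 77]
  L3: h(848,77)=(848*31+77)%997=443 -> [443]
  root=443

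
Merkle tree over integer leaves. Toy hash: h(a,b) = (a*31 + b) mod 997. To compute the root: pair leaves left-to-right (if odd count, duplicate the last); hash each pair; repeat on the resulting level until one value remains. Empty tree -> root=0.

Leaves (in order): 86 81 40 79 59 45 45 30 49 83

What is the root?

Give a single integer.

Answer: 520

Derivation:
L0: [86, 81, 40, 79, 59, 45, 45, 30, 49, 83]
L1: h(86,81)=(86*31+81)%997=753 h(40,79)=(40*31+79)%997=322 h(59,45)=(59*31+45)%997=877 h(45,30)=(45*31+30)%997=428 h(49,83)=(49*31+83)%997=605 -> [753, 322, 877, 428, 605]
L2: h(753,322)=(753*31+322)%997=734 h(877,428)=(877*31+428)%997=696 h(605,605)=(605*31+605)%997=417 -> [734, 696, 417]
L3: h(734,696)=(734*31+696)%997=519 h(417,417)=(417*31+417)%997=383 -> [519, 383]
L4: h(519,383)=(519*31+383)%997=520 -> [520]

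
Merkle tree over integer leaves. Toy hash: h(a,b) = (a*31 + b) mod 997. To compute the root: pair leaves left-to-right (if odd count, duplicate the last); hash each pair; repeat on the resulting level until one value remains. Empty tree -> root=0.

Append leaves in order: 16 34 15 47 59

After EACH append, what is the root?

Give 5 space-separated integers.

Answer: 16 530 958 990 379

Derivation:
After append 16 (leaves=[16]):
  L0: [16]
  root=16
After append 34 (leaves=[16, 34]):
  L0: [16, 34]
  L1: h(16,34)=(16*31+34)%997=530 -> [530]
  root=530
After append 15 (leaves=[16, 34, 15]):
  L0: [16, 34, 15]
  L1: h(16,34)=(16*31+34)%997=530 h(15,15)=(15*31+15)%997=480 -> [530, 480]
  L2: h(530,480)=(530*31+480)%997=958 -> [958]
  root=958
After append 47 (leaves=[16, 34, 15, 47]):
  L0: [16, 34, 15, 47]
  L1: h(16,34)=(16*31+34)%997=530 h(15,47)=(15*31+47)%997=512 -> [530, 512]
  L2: h(530,512)=(530*31+512)%997=990 -> [990]
  root=990
After append 59 (leaves=[16, 34, 15, 47, 59]):
  L0: [16, 34, 15, 47, 59]
  L1: h(16,34)=(16*31+34)%997=530 h(15,47)=(15*31+47)%997=512 h(59,59)=(59*31+59)%997=891 -> [530, 512, 891]
  L2: h(530,512)=(530*31+512)%997=990 h(891,891)=(891*31+891)%997=596 -> [990, 596]
  L3: h(990,596)=(990*31+596)%997=379 -> [379]
  root=379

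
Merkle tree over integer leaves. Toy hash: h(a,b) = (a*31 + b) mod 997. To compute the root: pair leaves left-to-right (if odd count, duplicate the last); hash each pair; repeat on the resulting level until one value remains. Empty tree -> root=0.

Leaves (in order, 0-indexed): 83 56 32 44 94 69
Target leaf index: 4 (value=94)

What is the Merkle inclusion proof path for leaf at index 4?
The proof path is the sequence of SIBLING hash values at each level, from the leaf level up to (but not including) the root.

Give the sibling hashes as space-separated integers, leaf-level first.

L0 (leaves): [83, 56, 32, 44, 94, 69], target index=4
L1: h(83,56)=(83*31+56)%997=635 [pair 0] h(32,44)=(32*31+44)%997=39 [pair 1] h(94,69)=(94*31+69)%997=989 [pair 2] -> [635, 39, 989]
  Sibling for proof at L0: 69
L2: h(635,39)=(635*31+39)%997=781 [pair 0] h(989,989)=(989*31+989)%997=741 [pair 1] -> [781, 741]
  Sibling for proof at L1: 989
L3: h(781,741)=(781*31+741)%997=27 [pair 0] -> [27]
  Sibling for proof at L2: 781
Root: 27
Proof path (sibling hashes from leaf to root): [69, 989, 781]

Answer: 69 989 781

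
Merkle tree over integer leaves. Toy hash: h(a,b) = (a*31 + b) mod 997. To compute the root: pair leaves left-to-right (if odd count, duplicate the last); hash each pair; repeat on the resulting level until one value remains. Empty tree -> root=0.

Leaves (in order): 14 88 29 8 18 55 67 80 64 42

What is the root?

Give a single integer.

L0: [14, 88, 29, 8, 18, 55, 67, 80, 64, 42]
L1: h(14,88)=(14*31+88)%997=522 h(29,8)=(29*31+8)%997=907 h(18,55)=(18*31+55)%997=613 h(67,80)=(67*31+80)%997=163 h(64,42)=(64*31+42)%997=32 -> [522, 907, 613, 163, 32]
L2: h(522,907)=(522*31+907)%997=140 h(613,163)=(613*31+163)%997=223 h(32,32)=(32*31+32)%997=27 -> [140, 223, 27]
L3: h(140,223)=(140*31+223)%997=575 h(27,27)=(27*31+27)%997=864 -> [575, 864]
L4: h(575,864)=(575*31+864)%997=743 -> [743]

Answer: 743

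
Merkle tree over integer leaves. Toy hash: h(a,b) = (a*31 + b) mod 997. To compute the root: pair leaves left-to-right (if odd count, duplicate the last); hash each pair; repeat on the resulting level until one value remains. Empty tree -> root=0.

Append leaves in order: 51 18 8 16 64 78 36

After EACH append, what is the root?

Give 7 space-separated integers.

After append 51 (leaves=[51]):
  L0: [51]
  root=51
After append 18 (leaves=[51, 18]):
  L0: [51, 18]
  L1: h(51,18)=(51*31+18)%997=602 -> [602]
  root=602
After append 8 (leaves=[51, 18, 8]):
  L0: [51, 18, 8]
  L1: h(51,18)=(51*31+18)%997=602 h(8,8)=(8*31+8)%997=256 -> [602, 256]
  L2: h(602,256)=(602*31+256)%997=972 -> [972]
  root=972
After append 16 (leaves=[51, 18, 8, 16]):
  L0: [51, 18, 8, 16]
  L1: h(51,18)=(51*31+18)%997=602 h(8,16)=(8*31+16)%997=264 -> [602, 264]
  L2: h(602,264)=(602*31+264)%997=980 -> [980]
  root=980
After append 64 (leaves=[51, 18, 8, 16, 64]):
  L0: [51, 18, 8, 16, 64]
  L1: h(51,18)=(51*31+18)%997=602 h(8,16)=(8*31+16)%997=264 h(64,64)=(64*31+64)%997=54 -> [602, 264, 54]
  L2: h(602,264)=(602*31+264)%997=980 h(54,54)=(54*31+54)%997=731 -> [980, 731]
  L3: h(980,731)=(980*31+731)%997=204 -> [204]
  root=204
After append 78 (leaves=[51, 18, 8, 16, 64, 78]):
  L0: [51, 18, 8, 16, 64, 78]
  L1: h(51,18)=(51*31+18)%997=602 h(8,16)=(8*31+16)%997=264 h(64,78)=(64*31+78)%997=68 -> [602, 264, 68]
  L2: h(602,264)=(602*31+264)%997=980 h(68,68)=(68*31+68)%997=182 -> [980, 182]
  L3: h(980,182)=(980*31+182)%997=652 -> [652]
  root=652
After append 36 (leaves=[51, 18, 8, 16, 64, 78, 36]):
  L0: [51, 18, 8, 16, 64, 78, 36]
  L1: h(51,18)=(51*31+18)%997=602 h(8,16)=(8*31+16)%997=264 h(64,78)=(64*31+78)%997=68 h(36,36)=(36*31+36)%997=155 -> [602, 264, 68, 155]
  L2: h(602,264)=(602*31+264)%997=980 h(68,155)=(68*31+155)%997=269 -> [980, 269]
  L3: h(980,269)=(980*31+269)%997=739 -> [739]
  root=739

Answer: 51 602 972 980 204 652 739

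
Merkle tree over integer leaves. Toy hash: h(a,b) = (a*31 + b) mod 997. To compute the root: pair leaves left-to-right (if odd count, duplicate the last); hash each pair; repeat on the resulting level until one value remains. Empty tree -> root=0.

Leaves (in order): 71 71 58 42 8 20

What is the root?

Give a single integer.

Answer: 773

Derivation:
L0: [71, 71, 58, 42, 8, 20]
L1: h(71,71)=(71*31+71)%997=278 h(58,42)=(58*31+42)%997=843 h(8,20)=(8*31+20)%997=268 -> [278, 843, 268]
L2: h(278,843)=(278*31+843)%997=488 h(268,268)=(268*31+268)%997=600 -> [488, 600]
L3: h(488,600)=(488*31+600)%997=773 -> [773]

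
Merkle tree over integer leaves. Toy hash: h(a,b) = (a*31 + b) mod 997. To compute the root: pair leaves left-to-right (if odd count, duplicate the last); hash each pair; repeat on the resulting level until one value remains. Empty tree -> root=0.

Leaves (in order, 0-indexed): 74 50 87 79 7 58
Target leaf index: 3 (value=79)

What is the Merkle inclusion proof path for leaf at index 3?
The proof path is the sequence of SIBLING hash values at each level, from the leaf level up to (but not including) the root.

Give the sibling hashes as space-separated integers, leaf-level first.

L0 (leaves): [74, 50, 87, 79, 7, 58], target index=3
L1: h(74,50)=(74*31+50)%997=350 [pair 0] h(87,79)=(87*31+79)%997=782 [pair 1] h(7,58)=(7*31+58)%997=275 [pair 2] -> [350, 782, 275]
  Sibling for proof at L0: 87
L2: h(350,782)=(350*31+782)%997=665 [pair 0] h(275,275)=(275*31+275)%997=824 [pair 1] -> [665, 824]
  Sibling for proof at L1: 350
L3: h(665,824)=(665*31+824)%997=502 [pair 0] -> [502]
  Sibling for proof at L2: 824
Root: 502
Proof path (sibling hashes from leaf to root): [87, 350, 824]

Answer: 87 350 824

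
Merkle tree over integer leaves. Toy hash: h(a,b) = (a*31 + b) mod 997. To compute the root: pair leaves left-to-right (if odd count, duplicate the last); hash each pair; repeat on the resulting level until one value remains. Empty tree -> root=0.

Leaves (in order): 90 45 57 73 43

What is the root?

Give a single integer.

Answer: 9

Derivation:
L0: [90, 45, 57, 73, 43]
L1: h(90,45)=(90*31+45)%997=841 h(57,73)=(57*31+73)%997=843 h(43,43)=(43*31+43)%997=379 -> [841, 843, 379]
L2: h(841,843)=(841*31+843)%997=992 h(379,379)=(379*31+379)%997=164 -> [992, 164]
L3: h(992,164)=(992*31+164)%997=9 -> [9]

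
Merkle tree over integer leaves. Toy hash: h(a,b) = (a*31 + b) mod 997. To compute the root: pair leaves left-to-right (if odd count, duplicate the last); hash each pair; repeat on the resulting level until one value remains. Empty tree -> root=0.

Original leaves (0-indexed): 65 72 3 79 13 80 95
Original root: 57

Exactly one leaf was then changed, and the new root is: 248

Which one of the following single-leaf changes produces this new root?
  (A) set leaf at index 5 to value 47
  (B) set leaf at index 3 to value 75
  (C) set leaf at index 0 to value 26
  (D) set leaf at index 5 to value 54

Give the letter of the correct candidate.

Answer: D

Derivation:
Original leaves: [65, 72, 3, 79, 13, 80, 95]
Target new root: 248
Try each candidate change and compute the resulting root:
Candidate A: set leaf[5] = 47 -> leaves = [65, 72, 3, 79, 13, 47, 95]
  L0: [65, 72, 3, 79, 13, 47, 95]
  L1: h(65,72)=(65*31+72)%997=93 h(3,79)=(3*31+79)%997=172 h(13,47)=(13*31+47)%997=450 h(95,95)=(95*31+95)%997=49 -> [93, 172, 450, 49]
  L2: h(93,172)=(93*31+172)%997=64 h(450,49)=(450*31+49)%997=41 -> [64, 41]
  L3: h(64,41)=(64*31+41)%997=31 -> [31]
  root = 31 != target 248
Candidate B: set leaf[3] = 75 -> leaves = [65, 72, 3, 75, 13, 80, 95]
  L0: [65, 72, 3, 75, 13, 80, 95]
  L1: h(65,72)=(65*31+72)%997=93 h(3,75)=(3*31+75)%997=168 h(13,80)=(13*31+80)%997=483 h(95,95)=(95*31+95)%997=49 -> [93, 168, 483, 49]
  L2: h(93,168)=(93*31+168)%997=60 h(483,49)=(483*31+49)%997=67 -> [60, 67]
  L3: h(60,67)=(60*31+67)%997=930 -> [930]
  root = 930 != target 248
Candidate C: set leaf[0] = 26 -> leaves = [26, 72, 3, 79, 13, 80, 95]
  L0: [26, 72, 3, 79, 13, 80, 95]
  L1: h(26,72)=(26*31+72)%997=878 h(3,79)=(3*31+79)%997=172 h(13,80)=(13*31+80)%997=483 h(95,95)=(95*31+95)%997=49 -> [878, 172, 483, 49]
  L2: h(878,172)=(878*31+172)%997=471 h(483,49)=(483*31+49)%997=67 -> [471, 67]
  L3: h(471,67)=(471*31+67)%997=710 -> [710]
  root = 710 != target 248
Candidate D: set leaf[5] = 54 -> leaves = [65, 72, 3, 79, 13, 54, 95]
  L0: [65, 72, 3, 79, 13, 54, 95]
  L1: h(65,72)=(65*31+72)%997=93 h(3,79)=(3*31+79)%997=172 h(13,54)=(13*31+54)%997=457 h(95,95)=(95*31+95)%997=49 -> [93, 172, 457, 49]
  L2: h(93,172)=(93*31+172)%997=64 h(457,49)=(457*31+49)%997=258 -> [64, 258]
  L3: h(64,258)=(64*31+258)%997=248 -> [248]
  root = 248 == target 248  ** MATCH **
Candidate D produces the target root.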